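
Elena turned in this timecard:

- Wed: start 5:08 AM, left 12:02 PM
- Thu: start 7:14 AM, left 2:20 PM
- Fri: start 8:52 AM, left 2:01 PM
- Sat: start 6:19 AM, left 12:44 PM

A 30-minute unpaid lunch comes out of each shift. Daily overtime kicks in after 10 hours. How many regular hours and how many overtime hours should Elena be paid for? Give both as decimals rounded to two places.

Wed: 5:08 AM–12:02 PM = 6 h 54 min; less 30 min break → 6 h 24 min
Thu: 7:14 AM–2:20 PM = 7 h 6 min; less 30 min break → 6 h 36 min
Fri: 8:52 AM–2:01 PM = 5 h 9 min; less 30 min break → 4 h 39 min
Sat: 6:19 AM–12:44 PM = 6 h 25 min; less 30 min break → 5 h 55 min
Wed reg 6 h 24 min / OT 0 h 0 min; Thu reg 6 h 36 min / OT 0 h 0 min; Fri reg 4 h 39 min / OT 0 h 0 min; Sat reg 5 h 55 min / OT 0 h 0 min.
Totals: regular 23 h 34 min, overtime 0 h 0 min.

Regular 23.57 hours, overtime 0.00 hours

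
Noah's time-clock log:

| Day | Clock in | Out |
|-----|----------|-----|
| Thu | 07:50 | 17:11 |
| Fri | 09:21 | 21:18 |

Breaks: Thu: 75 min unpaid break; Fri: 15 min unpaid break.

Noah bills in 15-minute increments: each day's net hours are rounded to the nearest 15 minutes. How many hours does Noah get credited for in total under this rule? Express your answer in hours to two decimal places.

19.75 hours

Thu: 07:50–17:11 = 9 h 21 min − 75 min = 8 h 6 min → rounds to 8 h 0 min
Fri: 09:21–21:18 = 11 h 57 min − 15 min = 11 h 42 min → rounds to 11 h 45 min
Total credited: 19 h 45 min.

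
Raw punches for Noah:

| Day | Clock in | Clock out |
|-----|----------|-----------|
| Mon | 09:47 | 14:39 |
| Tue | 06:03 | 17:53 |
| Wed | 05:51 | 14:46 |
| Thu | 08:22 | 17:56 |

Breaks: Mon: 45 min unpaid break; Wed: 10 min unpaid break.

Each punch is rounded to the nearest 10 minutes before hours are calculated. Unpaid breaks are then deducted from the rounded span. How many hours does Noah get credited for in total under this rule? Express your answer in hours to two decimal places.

34.42 hours

Mon: in 09:47→09:50, out 14:39→14:40; 4 h 50 min − 45 min = 4 h 5 min
Tue: in 06:03→06:00, out 17:53→17:50; 11 h 50 min
Wed: in 05:51→05:50, out 14:46→14:50; 9 h 0 min − 10 min = 8 h 50 min
Thu: in 08:22→08:20, out 17:56→18:00; 9 h 40 min
Total credited: 34 h 25 min.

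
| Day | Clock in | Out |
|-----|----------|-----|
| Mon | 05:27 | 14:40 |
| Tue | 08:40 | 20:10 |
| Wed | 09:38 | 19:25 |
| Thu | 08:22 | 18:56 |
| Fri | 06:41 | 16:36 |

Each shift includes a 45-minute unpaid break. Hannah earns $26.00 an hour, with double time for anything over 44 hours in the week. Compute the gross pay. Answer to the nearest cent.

Mon: 05:27–14:40 = 9 h 13 min; less 45 min break → 8 h 28 min
Tue: 08:40–20:10 = 11 h 30 min; less 45 min break → 10 h 45 min
Wed: 09:38–19:25 = 9 h 47 min; less 45 min break → 9 h 2 min
Thu: 08:22–18:56 = 10 h 34 min; less 45 min break → 9 h 49 min
Fri: 06:41–16:36 = 9 h 55 min; less 45 min break → 9 h 10 min
Total worked: 47 h 14 min = 2834 min.
Regular 44 h 0 min = 2640 min at $26.00/h; overtime 3 h 14 min = 194 min at $52.00/h.
Pay = (2640 × $26.00 + 194 × $52.00) ÷ 60 = $1312.13.

$1312.13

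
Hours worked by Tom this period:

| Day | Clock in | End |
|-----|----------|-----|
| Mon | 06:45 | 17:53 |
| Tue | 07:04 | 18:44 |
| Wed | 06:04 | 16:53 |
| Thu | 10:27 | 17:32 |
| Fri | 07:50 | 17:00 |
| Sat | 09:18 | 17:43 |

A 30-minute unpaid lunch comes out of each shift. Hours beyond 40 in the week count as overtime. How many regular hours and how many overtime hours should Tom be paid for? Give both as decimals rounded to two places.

Regular 40.00 hours, overtime 15.28 hours

Mon: 06:45–17:53 = 11 h 8 min; less 30 min break → 10 h 38 min
Tue: 07:04–18:44 = 11 h 40 min; less 30 min break → 11 h 10 min
Wed: 06:04–16:53 = 10 h 49 min; less 30 min break → 10 h 19 min
Thu: 10:27–17:32 = 7 h 5 min; less 30 min break → 6 h 35 min
Fri: 07:50–17:00 = 9 h 10 min; less 30 min break → 8 h 40 min
Sat: 09:18–17:43 = 8 h 25 min; less 30 min break → 7 h 55 min
Total worked: 55 h 17 min = 55.28 h.
Threshold 40 h → overtime 15 h 17 min, regular 40 h 0 min.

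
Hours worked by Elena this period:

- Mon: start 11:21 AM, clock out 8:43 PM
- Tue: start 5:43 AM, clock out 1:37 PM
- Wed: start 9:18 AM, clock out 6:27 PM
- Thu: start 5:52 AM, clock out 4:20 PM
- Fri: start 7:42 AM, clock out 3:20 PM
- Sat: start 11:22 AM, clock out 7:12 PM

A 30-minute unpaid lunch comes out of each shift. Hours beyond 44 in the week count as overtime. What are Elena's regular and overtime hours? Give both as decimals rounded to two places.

Regular 44.00 hours, overtime 5.35 hours

Mon: 11:21 AM–8:43 PM = 9 h 22 min; less 30 min break → 8 h 52 min
Tue: 5:43 AM–1:37 PM = 7 h 54 min; less 30 min break → 7 h 24 min
Wed: 9:18 AM–6:27 PM = 9 h 9 min; less 30 min break → 8 h 39 min
Thu: 5:52 AM–4:20 PM = 10 h 28 min; less 30 min break → 9 h 58 min
Fri: 7:42 AM–3:20 PM = 7 h 38 min; less 30 min break → 7 h 8 min
Sat: 11:22 AM–7:12 PM = 7 h 50 min; less 30 min break → 7 h 20 min
Total worked: 49 h 21 min = 49.35 h.
Threshold 44 h → overtime 5 h 21 min, regular 44 h 0 min.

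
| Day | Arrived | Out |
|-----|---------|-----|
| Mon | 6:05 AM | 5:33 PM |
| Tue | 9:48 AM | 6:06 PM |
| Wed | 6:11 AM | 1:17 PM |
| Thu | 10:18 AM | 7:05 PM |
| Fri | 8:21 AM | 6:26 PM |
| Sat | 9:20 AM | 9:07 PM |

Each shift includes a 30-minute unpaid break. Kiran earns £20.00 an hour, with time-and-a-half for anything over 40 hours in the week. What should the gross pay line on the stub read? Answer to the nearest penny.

£1235.50

Mon: 6:05 AM–5:33 PM = 11 h 28 min; less 30 min break → 10 h 58 min
Tue: 9:48 AM–6:06 PM = 8 h 18 min; less 30 min break → 7 h 48 min
Wed: 6:11 AM–1:17 PM = 7 h 6 min; less 30 min break → 6 h 36 min
Thu: 10:18 AM–7:05 PM = 8 h 47 min; less 30 min break → 8 h 17 min
Fri: 8:21 AM–6:26 PM = 10 h 5 min; less 30 min break → 9 h 35 min
Sat: 9:20 AM–9:07 PM = 11 h 47 min; less 30 min break → 11 h 17 min
Total worked: 54 h 31 min = 3271 min.
Regular 40 h 0 min = 2400 min at £20.00/h; overtime 14 h 31 min = 871 min at £30.00/h.
Pay = (2400 × £20.00 + 871 × £30.00) ÷ 60 = £1235.50.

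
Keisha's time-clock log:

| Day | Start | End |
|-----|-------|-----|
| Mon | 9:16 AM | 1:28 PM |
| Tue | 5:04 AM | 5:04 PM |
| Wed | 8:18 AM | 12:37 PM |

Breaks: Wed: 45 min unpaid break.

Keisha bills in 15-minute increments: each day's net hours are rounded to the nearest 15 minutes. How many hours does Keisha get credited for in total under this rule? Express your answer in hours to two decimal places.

Mon: 9:16 AM–1:28 PM = 4 h 12 min → rounds to 4 h 15 min
Tue: 5:04 AM–5:04 PM = 12 h 0 min → rounds to 12 h 0 min
Wed: 8:18 AM–12:37 PM = 4 h 19 min − 45 min = 3 h 34 min → rounds to 3 h 30 min
Total credited: 19 h 45 min.

19.75 hours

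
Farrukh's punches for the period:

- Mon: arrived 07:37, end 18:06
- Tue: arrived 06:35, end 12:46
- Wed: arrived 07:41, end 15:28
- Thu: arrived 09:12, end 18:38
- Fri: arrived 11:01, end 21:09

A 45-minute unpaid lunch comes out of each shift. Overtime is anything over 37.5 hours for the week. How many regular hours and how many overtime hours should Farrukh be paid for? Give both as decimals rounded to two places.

Mon: 07:37–18:06 = 10 h 29 min; less 45 min break → 9 h 44 min
Tue: 06:35–12:46 = 6 h 11 min; less 45 min break → 5 h 26 min
Wed: 07:41–15:28 = 7 h 47 min; less 45 min break → 7 h 2 min
Thu: 09:12–18:38 = 9 h 26 min; less 45 min break → 8 h 41 min
Fri: 11:01–21:09 = 10 h 8 min; less 45 min break → 9 h 23 min
Total worked: 40 h 16 min = 40.27 h.
Threshold 37.5 h → overtime 2 h 46 min, regular 37 h 30 min.

Regular 37.50 hours, overtime 2.77 hours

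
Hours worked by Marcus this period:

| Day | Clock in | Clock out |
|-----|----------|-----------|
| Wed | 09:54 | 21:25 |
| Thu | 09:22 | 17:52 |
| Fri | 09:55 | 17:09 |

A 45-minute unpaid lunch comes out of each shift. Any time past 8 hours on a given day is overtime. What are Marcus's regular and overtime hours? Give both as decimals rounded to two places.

Wed: 09:54–21:25 = 11 h 31 min; less 45 min break → 10 h 46 min
Thu: 09:22–17:52 = 8 h 30 min; less 45 min break → 7 h 45 min
Fri: 09:55–17:09 = 7 h 14 min; less 45 min break → 6 h 29 min
Wed reg 8 h 0 min / OT 2 h 46 min; Thu reg 7 h 45 min / OT 0 h 0 min; Fri reg 6 h 29 min / OT 0 h 0 min.
Totals: regular 22 h 14 min, overtime 2 h 46 min.

Regular 22.23 hours, overtime 2.77 hours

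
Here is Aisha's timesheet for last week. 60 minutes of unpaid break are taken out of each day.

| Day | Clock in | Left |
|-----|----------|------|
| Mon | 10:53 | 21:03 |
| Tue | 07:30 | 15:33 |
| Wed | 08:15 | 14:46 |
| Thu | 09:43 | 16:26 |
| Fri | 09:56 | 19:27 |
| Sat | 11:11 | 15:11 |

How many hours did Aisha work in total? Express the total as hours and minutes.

38 h 58 min

Mon: 10:53–21:03 = 10 h 10 min; less 60 min break → 9 h 10 min
Tue: 07:30–15:33 = 8 h 3 min; less 60 min break → 7 h 3 min
Wed: 08:15–14:46 = 6 h 31 min; less 60 min break → 5 h 31 min
Thu: 09:43–16:26 = 6 h 43 min; less 60 min break → 5 h 43 min
Fri: 09:56–19:27 = 9 h 31 min; less 60 min break → 8 h 31 min
Sat: 11:11–15:11 = 4 h 0 min; less 60 min break → 3 h 0 min
Total: 9 h 10 min + 7 h 3 min + 5 h 31 min + 5 h 43 min + 8 h 31 min + 3 h 0 min = 38 h 58 min.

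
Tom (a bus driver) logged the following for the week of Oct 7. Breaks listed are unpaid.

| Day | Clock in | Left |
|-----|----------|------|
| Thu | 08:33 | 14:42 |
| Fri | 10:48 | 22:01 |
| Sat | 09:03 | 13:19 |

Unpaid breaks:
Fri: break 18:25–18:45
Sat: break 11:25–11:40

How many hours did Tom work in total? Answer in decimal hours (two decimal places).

Thu: 08:33–14:42 = 6 h 9 min
Fri: 10:48–22:01 = 11 h 13 min; less 20 min break → 10 h 53 min
Sat: 09:03–13:19 = 4 h 16 min; less 15 min break → 4 h 1 min
Total: 6 h 9 min + 10 h 53 min + 4 h 1 min = 21 h 3 min.

21.05 hours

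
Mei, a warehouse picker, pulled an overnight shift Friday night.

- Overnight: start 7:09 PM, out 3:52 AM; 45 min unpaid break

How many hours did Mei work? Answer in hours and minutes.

7 h 58 min

Overnight: 7:09 PM → midnight = 4 h 51 min; midnight → 3:52 AM = 3 h 52 min; span 8 h 43 min; less 45 min break → 7 h 58 min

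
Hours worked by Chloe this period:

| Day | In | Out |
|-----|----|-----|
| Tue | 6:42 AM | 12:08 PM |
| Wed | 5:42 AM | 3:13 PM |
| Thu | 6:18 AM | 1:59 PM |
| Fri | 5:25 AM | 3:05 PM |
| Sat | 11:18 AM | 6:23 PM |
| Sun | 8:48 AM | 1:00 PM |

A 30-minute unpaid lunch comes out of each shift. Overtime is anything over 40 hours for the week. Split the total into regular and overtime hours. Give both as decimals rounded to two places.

Regular 40.00 hours, overtime 0.58 hours

Tue: 6:42 AM–12:08 PM = 5 h 26 min; less 30 min break → 4 h 56 min
Wed: 5:42 AM–3:13 PM = 9 h 31 min; less 30 min break → 9 h 1 min
Thu: 6:18 AM–1:59 PM = 7 h 41 min; less 30 min break → 7 h 11 min
Fri: 5:25 AM–3:05 PM = 9 h 40 min; less 30 min break → 9 h 10 min
Sat: 11:18 AM–6:23 PM = 7 h 5 min; less 30 min break → 6 h 35 min
Sun: 8:48 AM–1:00 PM = 4 h 12 min; less 30 min break → 3 h 42 min
Total worked: 40 h 35 min = 40.58 h.
Threshold 40 h → overtime 0 h 35 min, regular 40 h 0 min.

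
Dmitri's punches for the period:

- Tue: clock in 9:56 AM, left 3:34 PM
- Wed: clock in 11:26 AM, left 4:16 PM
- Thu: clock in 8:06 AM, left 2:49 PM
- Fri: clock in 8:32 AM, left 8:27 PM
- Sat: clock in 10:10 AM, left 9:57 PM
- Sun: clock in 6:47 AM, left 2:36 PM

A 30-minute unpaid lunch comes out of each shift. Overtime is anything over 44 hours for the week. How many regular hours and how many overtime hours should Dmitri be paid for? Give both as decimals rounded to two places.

Regular 44.00 hours, overtime 1.70 hours

Tue: 9:56 AM–3:34 PM = 5 h 38 min; less 30 min break → 5 h 8 min
Wed: 11:26 AM–4:16 PM = 4 h 50 min; less 30 min break → 4 h 20 min
Thu: 8:06 AM–2:49 PM = 6 h 43 min; less 30 min break → 6 h 13 min
Fri: 8:32 AM–8:27 PM = 11 h 55 min; less 30 min break → 11 h 25 min
Sat: 10:10 AM–9:57 PM = 11 h 47 min; less 30 min break → 11 h 17 min
Sun: 6:47 AM–2:36 PM = 7 h 49 min; less 30 min break → 7 h 19 min
Total worked: 45 h 42 min = 45.70 h.
Threshold 44 h → overtime 1 h 42 min, regular 44 h 0 min.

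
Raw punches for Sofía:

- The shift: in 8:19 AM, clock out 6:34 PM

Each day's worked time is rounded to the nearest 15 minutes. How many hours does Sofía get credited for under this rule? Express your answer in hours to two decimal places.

10.25 hours

The shift: 8:19 AM–6:34 PM = 10 h 15 min → rounds to 10 h 15 min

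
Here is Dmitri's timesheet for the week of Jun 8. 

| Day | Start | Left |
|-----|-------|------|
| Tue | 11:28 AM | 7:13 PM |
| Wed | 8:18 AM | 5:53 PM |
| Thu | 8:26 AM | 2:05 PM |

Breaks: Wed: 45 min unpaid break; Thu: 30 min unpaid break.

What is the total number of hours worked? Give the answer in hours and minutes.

21 h 44 min

Tue: 11:28 AM–7:13 PM = 7 h 45 min
Wed: 8:18 AM–5:53 PM = 9 h 35 min; less 45 min break → 8 h 50 min
Thu: 8:26 AM–2:05 PM = 5 h 39 min; less 30 min break → 5 h 9 min
Total: 7 h 45 min + 8 h 50 min + 5 h 9 min = 21 h 44 min.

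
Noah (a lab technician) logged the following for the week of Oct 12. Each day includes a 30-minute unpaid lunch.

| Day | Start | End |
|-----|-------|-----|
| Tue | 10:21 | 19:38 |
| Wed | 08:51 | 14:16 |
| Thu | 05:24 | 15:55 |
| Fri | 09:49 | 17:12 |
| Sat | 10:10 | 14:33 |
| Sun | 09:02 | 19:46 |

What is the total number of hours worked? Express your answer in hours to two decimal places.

44.72 hours

Tue: 10:21–19:38 = 9 h 17 min; less 30 min break → 8 h 47 min
Wed: 08:51–14:16 = 5 h 25 min; less 30 min break → 4 h 55 min
Thu: 05:24–15:55 = 10 h 31 min; less 30 min break → 10 h 1 min
Fri: 09:49–17:12 = 7 h 23 min; less 30 min break → 6 h 53 min
Sat: 10:10–14:33 = 4 h 23 min; less 30 min break → 3 h 53 min
Sun: 09:02–19:46 = 10 h 44 min; less 30 min break → 10 h 14 min
Total: 8 h 47 min + 4 h 55 min + 10 h 1 min + 6 h 53 min + 3 h 53 min + 10 h 14 min = 44 h 43 min.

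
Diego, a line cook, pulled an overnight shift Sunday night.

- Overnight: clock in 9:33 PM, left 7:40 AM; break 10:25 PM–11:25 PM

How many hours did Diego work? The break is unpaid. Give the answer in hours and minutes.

Overnight: 9:33 PM → midnight = 2 h 27 min; midnight → 7:40 AM = 7 h 40 min; span 10 h 7 min; less 60 min break → 9 h 7 min

9 h 7 min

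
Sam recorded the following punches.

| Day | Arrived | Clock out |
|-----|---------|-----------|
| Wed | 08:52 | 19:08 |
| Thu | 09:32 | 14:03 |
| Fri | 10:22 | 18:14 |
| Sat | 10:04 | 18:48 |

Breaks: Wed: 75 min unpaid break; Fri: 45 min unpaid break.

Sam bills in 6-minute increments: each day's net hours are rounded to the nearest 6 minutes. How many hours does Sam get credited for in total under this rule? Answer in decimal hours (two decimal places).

29.30 hours

Wed: 08:52–19:08 = 10 h 16 min − 75 min = 9 h 1 min → rounds to 9 h 0 min
Thu: 09:32–14:03 = 4 h 31 min → rounds to 4 h 30 min
Fri: 10:22–18:14 = 7 h 52 min − 45 min = 7 h 7 min → rounds to 7 h 6 min
Sat: 10:04–18:48 = 8 h 44 min → rounds to 8 h 42 min
Total credited: 29 h 18 min.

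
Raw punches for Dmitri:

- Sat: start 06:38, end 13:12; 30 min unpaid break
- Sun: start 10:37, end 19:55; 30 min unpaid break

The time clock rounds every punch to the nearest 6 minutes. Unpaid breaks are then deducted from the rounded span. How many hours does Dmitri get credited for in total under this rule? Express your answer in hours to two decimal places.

Sat: in 06:38→06:36, out 13:12→13:12; 6 h 36 min − 30 min = 6 h 6 min
Sun: in 10:37→10:36, out 19:55→19:54; 9 h 18 min − 30 min = 8 h 48 min
Total credited: 14 h 54 min.

14.90 hours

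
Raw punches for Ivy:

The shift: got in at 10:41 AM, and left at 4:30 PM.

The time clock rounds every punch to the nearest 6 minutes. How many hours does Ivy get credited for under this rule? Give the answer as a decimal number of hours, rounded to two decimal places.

5.80 hours

The shift: in 10:41 AM→10:42 AM, out 4:30 PM→4:30 PM; 5 h 48 min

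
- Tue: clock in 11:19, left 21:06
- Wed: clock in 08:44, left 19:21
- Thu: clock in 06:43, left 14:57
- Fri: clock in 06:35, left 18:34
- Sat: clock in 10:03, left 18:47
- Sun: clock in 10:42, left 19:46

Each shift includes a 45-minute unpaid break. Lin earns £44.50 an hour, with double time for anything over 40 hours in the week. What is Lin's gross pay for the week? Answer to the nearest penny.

Tue: 11:19–21:06 = 9 h 47 min; less 45 min break → 9 h 2 min
Wed: 08:44–19:21 = 10 h 37 min; less 45 min break → 9 h 52 min
Thu: 06:43–14:57 = 8 h 14 min; less 45 min break → 7 h 29 min
Fri: 06:35–18:34 = 11 h 59 min; less 45 min break → 11 h 14 min
Sat: 10:03–18:47 = 8 h 44 min; less 45 min break → 7 h 59 min
Sun: 10:42–19:46 = 9 h 4 min; less 45 min break → 8 h 19 min
Total worked: 53 h 55 min = 3235 min.
Regular 40 h 0 min = 2400 min at £44.50/h; overtime 13 h 55 min = 835 min at £89.00/h.
Pay = (2400 × £44.50 + 835 × £89.00) ÷ 60 = £3018.58.

£3018.58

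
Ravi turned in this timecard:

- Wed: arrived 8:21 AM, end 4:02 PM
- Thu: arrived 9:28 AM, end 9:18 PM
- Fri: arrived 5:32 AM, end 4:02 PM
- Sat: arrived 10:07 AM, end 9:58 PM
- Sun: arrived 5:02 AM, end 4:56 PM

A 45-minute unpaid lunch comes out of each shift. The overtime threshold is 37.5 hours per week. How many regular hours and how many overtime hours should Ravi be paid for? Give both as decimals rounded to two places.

Regular 37.50 hours, overtime 12.52 hours

Wed: 8:21 AM–4:02 PM = 7 h 41 min; less 45 min break → 6 h 56 min
Thu: 9:28 AM–9:18 PM = 11 h 50 min; less 45 min break → 11 h 5 min
Fri: 5:32 AM–4:02 PM = 10 h 30 min; less 45 min break → 9 h 45 min
Sat: 10:07 AM–9:58 PM = 11 h 51 min; less 45 min break → 11 h 6 min
Sun: 5:02 AM–4:56 PM = 11 h 54 min; less 45 min break → 11 h 9 min
Total worked: 50 h 1 min = 50.02 h.
Threshold 37.5 h → overtime 12 h 31 min, regular 37 h 30 min.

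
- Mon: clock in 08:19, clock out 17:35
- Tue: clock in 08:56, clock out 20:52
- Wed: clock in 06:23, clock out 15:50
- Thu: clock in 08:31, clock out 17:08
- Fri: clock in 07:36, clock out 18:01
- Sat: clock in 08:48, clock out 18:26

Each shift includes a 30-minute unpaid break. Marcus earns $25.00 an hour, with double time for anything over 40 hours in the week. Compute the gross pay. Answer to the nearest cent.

$1815.83

Mon: 08:19–17:35 = 9 h 16 min; less 30 min break → 8 h 46 min
Tue: 08:56–20:52 = 11 h 56 min; less 30 min break → 11 h 26 min
Wed: 06:23–15:50 = 9 h 27 min; less 30 min break → 8 h 57 min
Thu: 08:31–17:08 = 8 h 37 min; less 30 min break → 8 h 7 min
Fri: 07:36–18:01 = 10 h 25 min; less 30 min break → 9 h 55 min
Sat: 08:48–18:26 = 9 h 38 min; less 30 min break → 9 h 8 min
Total worked: 56 h 19 min = 3379 min.
Regular 40 h 0 min = 2400 min at $25.00/h; overtime 16 h 19 min = 979 min at $50.00/h.
Pay = (2400 × $25.00 + 979 × $50.00) ÷ 60 = $1815.83.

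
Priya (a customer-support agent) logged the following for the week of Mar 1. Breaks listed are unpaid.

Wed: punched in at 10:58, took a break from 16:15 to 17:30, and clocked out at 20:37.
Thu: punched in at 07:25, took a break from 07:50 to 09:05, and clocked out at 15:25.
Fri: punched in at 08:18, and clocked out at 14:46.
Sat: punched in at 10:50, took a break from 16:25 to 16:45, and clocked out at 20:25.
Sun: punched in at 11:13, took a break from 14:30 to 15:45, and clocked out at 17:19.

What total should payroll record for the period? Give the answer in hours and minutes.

Wed: 10:58–20:37 = 9 h 39 min; less 75 min break → 8 h 24 min
Thu: 07:25–15:25 = 8 h 0 min; less 75 min break → 6 h 45 min
Fri: 08:18–14:46 = 6 h 28 min
Sat: 10:50–20:25 = 9 h 35 min; less 20 min break → 9 h 15 min
Sun: 11:13–17:19 = 6 h 6 min; less 75 min break → 4 h 51 min
Total: 8 h 24 min + 6 h 45 min + 6 h 28 min + 9 h 15 min + 4 h 51 min = 35 h 43 min.

35 h 43 min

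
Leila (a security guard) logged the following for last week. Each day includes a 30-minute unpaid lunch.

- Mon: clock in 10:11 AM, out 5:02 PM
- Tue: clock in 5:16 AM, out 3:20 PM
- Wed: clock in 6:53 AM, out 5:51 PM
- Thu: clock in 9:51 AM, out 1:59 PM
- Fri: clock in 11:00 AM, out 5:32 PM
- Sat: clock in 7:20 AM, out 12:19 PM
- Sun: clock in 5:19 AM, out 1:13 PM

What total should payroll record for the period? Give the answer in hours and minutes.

Mon: 10:11 AM–5:02 PM = 6 h 51 min; less 30 min break → 6 h 21 min
Tue: 5:16 AM–3:20 PM = 10 h 4 min; less 30 min break → 9 h 34 min
Wed: 6:53 AM–5:51 PM = 10 h 58 min; less 30 min break → 10 h 28 min
Thu: 9:51 AM–1:59 PM = 4 h 8 min; less 30 min break → 3 h 38 min
Fri: 11:00 AM–5:32 PM = 6 h 32 min; less 30 min break → 6 h 2 min
Sat: 7:20 AM–12:19 PM = 4 h 59 min; less 30 min break → 4 h 29 min
Sun: 5:19 AM–1:13 PM = 7 h 54 min; less 30 min break → 7 h 24 min
Total: 6 h 21 min + 9 h 34 min + 10 h 28 min + 3 h 38 min + 6 h 2 min + 4 h 29 min + 7 h 24 min = 47 h 56 min.

47 h 56 min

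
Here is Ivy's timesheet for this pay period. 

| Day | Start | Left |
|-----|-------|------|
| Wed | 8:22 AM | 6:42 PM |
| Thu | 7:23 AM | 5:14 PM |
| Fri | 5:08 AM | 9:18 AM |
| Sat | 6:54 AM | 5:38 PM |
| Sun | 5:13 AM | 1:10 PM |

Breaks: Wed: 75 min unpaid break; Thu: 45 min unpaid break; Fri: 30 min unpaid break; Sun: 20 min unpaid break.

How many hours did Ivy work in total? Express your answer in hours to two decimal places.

40.20 hours

Wed: 8:22 AM–6:42 PM = 10 h 20 min; less 75 min break → 9 h 5 min
Thu: 7:23 AM–5:14 PM = 9 h 51 min; less 45 min break → 9 h 6 min
Fri: 5:08 AM–9:18 AM = 4 h 10 min; less 30 min break → 3 h 40 min
Sat: 6:54 AM–5:38 PM = 10 h 44 min
Sun: 5:13 AM–1:10 PM = 7 h 57 min; less 20 min break → 7 h 37 min
Total: 9 h 5 min + 9 h 6 min + 3 h 40 min + 10 h 44 min + 7 h 37 min = 40 h 12 min.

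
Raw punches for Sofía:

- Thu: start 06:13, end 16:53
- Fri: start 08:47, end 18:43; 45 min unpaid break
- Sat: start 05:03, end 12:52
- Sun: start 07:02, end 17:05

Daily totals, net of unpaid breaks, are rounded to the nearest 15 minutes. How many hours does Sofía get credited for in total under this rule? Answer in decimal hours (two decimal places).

Thu: 06:13–16:53 = 10 h 40 min → rounds to 10 h 45 min
Fri: 08:47–18:43 = 9 h 56 min − 45 min = 9 h 11 min → rounds to 9 h 15 min
Sat: 05:03–12:52 = 7 h 49 min → rounds to 7 h 45 min
Sun: 07:02–17:05 = 10 h 3 min → rounds to 10 h 0 min
Total credited: 37 h 45 min.

37.75 hours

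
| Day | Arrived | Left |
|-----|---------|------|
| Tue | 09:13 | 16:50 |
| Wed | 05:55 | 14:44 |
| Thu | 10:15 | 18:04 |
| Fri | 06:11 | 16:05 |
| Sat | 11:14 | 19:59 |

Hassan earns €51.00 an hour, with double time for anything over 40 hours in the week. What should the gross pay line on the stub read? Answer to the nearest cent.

€2335.80

Tue: 09:13–16:50 = 7 h 37 min
Wed: 05:55–14:44 = 8 h 49 min
Thu: 10:15–18:04 = 7 h 49 min
Fri: 06:11–16:05 = 9 h 54 min
Sat: 11:14–19:59 = 8 h 45 min
Total worked: 42 h 54 min = 2574 min.
Regular 40 h 0 min = 2400 min at €51.00/h; overtime 2 h 54 min = 174 min at €102.00/h.
Pay = (2400 × €51.00 + 174 × €102.00) ÷ 60 = €2335.80.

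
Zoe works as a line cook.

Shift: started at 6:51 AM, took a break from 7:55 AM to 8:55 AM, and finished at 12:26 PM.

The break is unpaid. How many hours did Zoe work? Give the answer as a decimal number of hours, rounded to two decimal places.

4.58 hours

Shift: 6:51 AM–12:26 PM = 5 h 35 min; less 60 min break → 4 h 35 min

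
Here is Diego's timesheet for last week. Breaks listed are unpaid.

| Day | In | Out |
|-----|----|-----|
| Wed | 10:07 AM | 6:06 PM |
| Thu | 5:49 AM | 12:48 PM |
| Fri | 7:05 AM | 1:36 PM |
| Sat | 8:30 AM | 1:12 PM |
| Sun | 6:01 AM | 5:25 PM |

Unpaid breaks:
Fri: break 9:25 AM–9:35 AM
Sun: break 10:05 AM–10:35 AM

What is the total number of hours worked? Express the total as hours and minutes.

36 h 55 min

Wed: 10:07 AM–6:06 PM = 7 h 59 min
Thu: 5:49 AM–12:48 PM = 6 h 59 min
Fri: 7:05 AM–1:36 PM = 6 h 31 min; less 10 min break → 6 h 21 min
Sat: 8:30 AM–1:12 PM = 4 h 42 min
Sun: 6:01 AM–5:25 PM = 11 h 24 min; less 30 min break → 10 h 54 min
Total: 7 h 59 min + 6 h 59 min + 6 h 21 min + 4 h 42 min + 10 h 54 min = 36 h 55 min.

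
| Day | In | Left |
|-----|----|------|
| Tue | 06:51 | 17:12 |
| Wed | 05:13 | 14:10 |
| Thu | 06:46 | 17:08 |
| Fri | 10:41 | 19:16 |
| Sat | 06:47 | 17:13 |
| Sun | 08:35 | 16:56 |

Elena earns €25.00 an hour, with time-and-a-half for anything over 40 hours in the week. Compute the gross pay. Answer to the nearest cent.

€1638.75

Tue: 06:51–17:12 = 10 h 21 min
Wed: 05:13–14:10 = 8 h 57 min
Thu: 06:46–17:08 = 10 h 22 min
Fri: 10:41–19:16 = 8 h 35 min
Sat: 06:47–17:13 = 10 h 26 min
Sun: 08:35–16:56 = 8 h 21 min
Total worked: 57 h 2 min = 3422 min.
Regular 40 h 0 min = 2400 min at €25.00/h; overtime 17 h 2 min = 1022 min at €37.50/h.
Pay = (2400 × €25.00 + 1022 × €37.50) ÷ 60 = €1638.75.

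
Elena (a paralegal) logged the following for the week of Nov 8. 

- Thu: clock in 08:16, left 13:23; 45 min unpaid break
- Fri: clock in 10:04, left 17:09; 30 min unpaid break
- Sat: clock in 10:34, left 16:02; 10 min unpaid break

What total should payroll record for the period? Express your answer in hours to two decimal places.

16.25 hours

Thu: 08:16–13:23 = 5 h 7 min; less 45 min break → 4 h 22 min
Fri: 10:04–17:09 = 7 h 5 min; less 30 min break → 6 h 35 min
Sat: 10:34–16:02 = 5 h 28 min; less 10 min break → 5 h 18 min
Total: 4 h 22 min + 6 h 35 min + 5 h 18 min = 16 h 15 min.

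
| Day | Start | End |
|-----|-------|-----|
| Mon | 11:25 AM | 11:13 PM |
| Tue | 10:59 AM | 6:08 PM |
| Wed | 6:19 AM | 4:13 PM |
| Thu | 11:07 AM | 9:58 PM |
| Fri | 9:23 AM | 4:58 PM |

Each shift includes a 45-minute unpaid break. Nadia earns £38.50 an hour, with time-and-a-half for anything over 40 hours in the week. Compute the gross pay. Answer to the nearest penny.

£1744.05

Mon: 11:25 AM–11:13 PM = 11 h 48 min; less 45 min break → 11 h 3 min
Tue: 10:59 AM–6:08 PM = 7 h 9 min; less 45 min break → 6 h 24 min
Wed: 6:19 AM–4:13 PM = 9 h 54 min; less 45 min break → 9 h 9 min
Thu: 11:07 AM–9:58 PM = 10 h 51 min; less 45 min break → 10 h 6 min
Fri: 9:23 AM–4:58 PM = 7 h 35 min; less 45 min break → 6 h 50 min
Total worked: 43 h 32 min = 2612 min.
Regular 40 h 0 min = 2400 min at £38.50/h; overtime 3 h 32 min = 212 min at £57.75/h.
Pay = (2400 × £38.50 + 212 × £57.75) ÷ 60 = £1744.05.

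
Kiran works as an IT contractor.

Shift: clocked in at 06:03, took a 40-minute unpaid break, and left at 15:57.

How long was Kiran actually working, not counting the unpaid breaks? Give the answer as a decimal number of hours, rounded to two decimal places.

Shift: 06:03–15:57 = 9 h 54 min; less 40 min break → 9 h 14 min

9.23 hours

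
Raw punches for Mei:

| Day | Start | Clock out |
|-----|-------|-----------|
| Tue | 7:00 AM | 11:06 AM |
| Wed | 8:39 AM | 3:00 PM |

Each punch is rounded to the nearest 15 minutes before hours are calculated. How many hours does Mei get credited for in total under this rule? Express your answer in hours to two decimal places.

Tue: in 7:00 AM→7:00 AM, out 11:06 AM→11:00 AM; 4 h 0 min
Wed: in 8:39 AM→8:45 AM, out 3:00 PM→3:00 PM; 6 h 15 min
Total credited: 10 h 15 min.

10.25 hours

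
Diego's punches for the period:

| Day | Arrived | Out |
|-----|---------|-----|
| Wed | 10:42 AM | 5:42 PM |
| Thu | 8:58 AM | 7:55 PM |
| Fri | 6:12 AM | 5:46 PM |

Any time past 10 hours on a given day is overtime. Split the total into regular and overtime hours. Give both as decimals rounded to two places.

Wed: 10:42 AM–5:42 PM = 7 h 0 min
Thu: 8:58 AM–7:55 PM = 10 h 57 min
Fri: 6:12 AM–5:46 PM = 11 h 34 min
Wed reg 7 h 0 min / OT 0 h 0 min; Thu reg 10 h 0 min / OT 0 h 57 min; Fri reg 10 h 0 min / OT 1 h 34 min.
Totals: regular 27 h 0 min, overtime 2 h 31 min.

Regular 27.00 hours, overtime 2.52 hours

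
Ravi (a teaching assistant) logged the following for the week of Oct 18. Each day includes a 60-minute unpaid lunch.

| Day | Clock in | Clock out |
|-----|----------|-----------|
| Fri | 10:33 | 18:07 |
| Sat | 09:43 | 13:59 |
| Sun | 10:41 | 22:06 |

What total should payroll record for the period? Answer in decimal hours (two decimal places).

Fri: 10:33–18:07 = 7 h 34 min; less 60 min break → 6 h 34 min
Sat: 09:43–13:59 = 4 h 16 min; less 60 min break → 3 h 16 min
Sun: 10:41–22:06 = 11 h 25 min; less 60 min break → 10 h 25 min
Total: 6 h 34 min + 3 h 16 min + 10 h 25 min = 20 h 15 min.

20.25 hours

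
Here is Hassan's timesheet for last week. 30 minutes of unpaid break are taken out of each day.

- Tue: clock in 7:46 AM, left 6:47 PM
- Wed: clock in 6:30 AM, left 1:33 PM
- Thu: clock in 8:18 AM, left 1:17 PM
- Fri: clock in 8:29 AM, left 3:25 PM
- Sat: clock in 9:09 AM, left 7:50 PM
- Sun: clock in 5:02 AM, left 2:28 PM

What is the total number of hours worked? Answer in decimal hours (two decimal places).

47.10 hours

Tue: 7:46 AM–6:47 PM = 11 h 1 min; less 30 min break → 10 h 31 min
Wed: 6:30 AM–1:33 PM = 7 h 3 min; less 30 min break → 6 h 33 min
Thu: 8:18 AM–1:17 PM = 4 h 59 min; less 30 min break → 4 h 29 min
Fri: 8:29 AM–3:25 PM = 6 h 56 min; less 30 min break → 6 h 26 min
Sat: 9:09 AM–7:50 PM = 10 h 41 min; less 30 min break → 10 h 11 min
Sun: 5:02 AM–2:28 PM = 9 h 26 min; less 30 min break → 8 h 56 min
Total: 10 h 31 min + 6 h 33 min + 4 h 29 min + 6 h 26 min + 10 h 11 min + 8 h 56 min = 47 h 6 min.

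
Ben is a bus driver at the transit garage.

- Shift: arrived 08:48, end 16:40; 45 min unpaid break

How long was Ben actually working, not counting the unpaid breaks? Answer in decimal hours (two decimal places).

7.12 hours

Shift: 08:48–16:40 = 7 h 52 min; less 45 min break → 7 h 7 min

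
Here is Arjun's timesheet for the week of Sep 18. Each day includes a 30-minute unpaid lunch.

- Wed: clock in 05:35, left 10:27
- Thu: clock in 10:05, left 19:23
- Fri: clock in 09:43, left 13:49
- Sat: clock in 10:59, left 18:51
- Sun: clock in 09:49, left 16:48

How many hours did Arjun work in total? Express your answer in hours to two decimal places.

Wed: 05:35–10:27 = 4 h 52 min; less 30 min break → 4 h 22 min
Thu: 10:05–19:23 = 9 h 18 min; less 30 min break → 8 h 48 min
Fri: 09:43–13:49 = 4 h 6 min; less 30 min break → 3 h 36 min
Sat: 10:59–18:51 = 7 h 52 min; less 30 min break → 7 h 22 min
Sun: 09:49–16:48 = 6 h 59 min; less 30 min break → 6 h 29 min
Total: 4 h 22 min + 8 h 48 min + 3 h 36 min + 7 h 22 min + 6 h 29 min = 30 h 37 min.

30.62 hours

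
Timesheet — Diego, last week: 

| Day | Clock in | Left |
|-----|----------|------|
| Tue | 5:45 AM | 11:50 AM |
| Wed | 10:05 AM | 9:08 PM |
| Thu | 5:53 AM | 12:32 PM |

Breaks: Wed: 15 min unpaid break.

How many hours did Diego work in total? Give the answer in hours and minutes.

Tue: 5:45 AM–11:50 AM = 6 h 5 min
Wed: 10:05 AM–9:08 PM = 11 h 3 min; less 15 min break → 10 h 48 min
Thu: 5:53 AM–12:32 PM = 6 h 39 min
Total: 6 h 5 min + 10 h 48 min + 6 h 39 min = 23 h 32 min.

23 h 32 min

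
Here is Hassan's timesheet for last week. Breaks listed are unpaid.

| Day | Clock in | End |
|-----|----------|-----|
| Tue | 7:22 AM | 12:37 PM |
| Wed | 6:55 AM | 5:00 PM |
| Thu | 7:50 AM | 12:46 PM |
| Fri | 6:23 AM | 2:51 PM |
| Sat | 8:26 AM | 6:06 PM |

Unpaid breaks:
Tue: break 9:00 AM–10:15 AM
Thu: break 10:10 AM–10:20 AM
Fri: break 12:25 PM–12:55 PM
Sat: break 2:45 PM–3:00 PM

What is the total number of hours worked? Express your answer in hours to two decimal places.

Tue: 7:22 AM–12:37 PM = 5 h 15 min; less 75 min break → 4 h 0 min
Wed: 6:55 AM–5:00 PM = 10 h 5 min
Thu: 7:50 AM–12:46 PM = 4 h 56 min; less 10 min break → 4 h 46 min
Fri: 6:23 AM–2:51 PM = 8 h 28 min; less 30 min break → 7 h 58 min
Sat: 8:26 AM–6:06 PM = 9 h 40 min; less 15 min break → 9 h 25 min
Total: 4 h 0 min + 10 h 5 min + 4 h 46 min + 7 h 58 min + 9 h 25 min = 36 h 14 min.

36.23 hours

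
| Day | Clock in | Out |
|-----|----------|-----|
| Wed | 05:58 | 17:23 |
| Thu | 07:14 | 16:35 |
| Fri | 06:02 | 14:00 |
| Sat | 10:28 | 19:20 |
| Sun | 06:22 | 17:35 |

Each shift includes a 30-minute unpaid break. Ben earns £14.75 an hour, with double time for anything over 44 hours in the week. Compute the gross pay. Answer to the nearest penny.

Wed: 05:58–17:23 = 11 h 25 min; less 30 min break → 10 h 55 min
Thu: 07:14–16:35 = 9 h 21 min; less 30 min break → 8 h 51 min
Fri: 06:02–14:00 = 7 h 58 min; less 30 min break → 7 h 28 min
Sat: 10:28–19:20 = 8 h 52 min; less 30 min break → 8 h 22 min
Sun: 06:22–17:35 = 11 h 13 min; less 30 min break → 10 h 43 min
Total worked: 46 h 19 min = 2779 min.
Regular 44 h 0 min = 2640 min at £14.75/h; overtime 2 h 19 min = 139 min at £29.50/h.
Pay = (2640 × £14.75 + 139 × £29.50) ÷ 60 = £717.34.

£717.34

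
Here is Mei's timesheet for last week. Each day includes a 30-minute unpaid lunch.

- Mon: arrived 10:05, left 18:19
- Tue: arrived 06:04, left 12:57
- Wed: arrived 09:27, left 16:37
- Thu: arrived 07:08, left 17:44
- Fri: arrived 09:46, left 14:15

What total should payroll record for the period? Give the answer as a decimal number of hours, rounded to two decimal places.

Mon: 10:05–18:19 = 8 h 14 min; less 30 min break → 7 h 44 min
Tue: 06:04–12:57 = 6 h 53 min; less 30 min break → 6 h 23 min
Wed: 09:27–16:37 = 7 h 10 min; less 30 min break → 6 h 40 min
Thu: 07:08–17:44 = 10 h 36 min; less 30 min break → 10 h 6 min
Fri: 09:46–14:15 = 4 h 29 min; less 30 min break → 3 h 59 min
Total: 7 h 44 min + 6 h 23 min + 6 h 40 min + 10 h 6 min + 3 h 59 min = 34 h 52 min.

34.87 hours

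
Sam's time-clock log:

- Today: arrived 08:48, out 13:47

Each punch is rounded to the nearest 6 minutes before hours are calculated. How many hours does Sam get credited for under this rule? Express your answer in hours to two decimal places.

5.00 hours

Today: in 08:48→08:48, out 13:47→13:48; 5 h 0 min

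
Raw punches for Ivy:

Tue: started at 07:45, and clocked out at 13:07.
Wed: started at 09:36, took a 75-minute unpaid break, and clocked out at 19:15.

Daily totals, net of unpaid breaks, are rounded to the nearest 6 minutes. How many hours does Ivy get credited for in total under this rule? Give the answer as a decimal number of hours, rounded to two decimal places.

Tue: 07:45–13:07 = 5 h 22 min → rounds to 5 h 24 min
Wed: 09:36–19:15 = 9 h 39 min − 75 min = 8 h 24 min → rounds to 8 h 24 min
Total credited: 13 h 48 min.

13.80 hours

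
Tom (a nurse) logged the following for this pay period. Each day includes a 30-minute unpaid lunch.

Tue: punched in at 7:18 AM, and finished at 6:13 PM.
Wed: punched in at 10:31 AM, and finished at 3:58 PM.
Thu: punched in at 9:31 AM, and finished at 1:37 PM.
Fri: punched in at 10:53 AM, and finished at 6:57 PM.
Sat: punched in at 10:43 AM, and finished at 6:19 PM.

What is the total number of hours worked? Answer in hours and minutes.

Tue: 7:18 AM–6:13 PM = 10 h 55 min; less 30 min break → 10 h 25 min
Wed: 10:31 AM–3:58 PM = 5 h 27 min; less 30 min break → 4 h 57 min
Thu: 9:31 AM–1:37 PM = 4 h 6 min; less 30 min break → 3 h 36 min
Fri: 10:53 AM–6:57 PM = 8 h 4 min; less 30 min break → 7 h 34 min
Sat: 10:43 AM–6:19 PM = 7 h 36 min; less 30 min break → 7 h 6 min
Total: 10 h 25 min + 4 h 57 min + 3 h 36 min + 7 h 34 min + 7 h 6 min = 33 h 38 min.

33 h 38 min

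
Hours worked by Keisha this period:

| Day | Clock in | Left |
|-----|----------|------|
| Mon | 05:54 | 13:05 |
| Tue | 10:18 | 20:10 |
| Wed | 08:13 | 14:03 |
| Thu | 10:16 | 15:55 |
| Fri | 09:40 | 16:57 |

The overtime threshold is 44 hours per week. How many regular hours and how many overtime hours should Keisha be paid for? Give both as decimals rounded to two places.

Mon: 05:54–13:05 = 7 h 11 min
Tue: 10:18–20:10 = 9 h 52 min
Wed: 08:13–14:03 = 5 h 50 min
Thu: 10:16–15:55 = 5 h 39 min
Fri: 09:40–16:57 = 7 h 17 min
Total worked: 35 h 49 min = 35.82 h.
Threshold 44 h → overtime 0 h 0 min, regular 35 h 49 min.

Regular 35.82 hours, overtime 0.00 hours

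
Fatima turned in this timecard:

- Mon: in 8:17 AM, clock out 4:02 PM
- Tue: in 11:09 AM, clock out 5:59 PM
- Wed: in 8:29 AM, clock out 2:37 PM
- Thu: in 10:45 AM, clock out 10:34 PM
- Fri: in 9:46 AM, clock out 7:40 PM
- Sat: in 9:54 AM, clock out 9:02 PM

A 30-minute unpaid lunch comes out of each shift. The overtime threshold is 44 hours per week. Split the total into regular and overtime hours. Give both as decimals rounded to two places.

Mon: 8:17 AM–4:02 PM = 7 h 45 min; less 30 min break → 7 h 15 min
Tue: 11:09 AM–5:59 PM = 6 h 50 min; less 30 min break → 6 h 20 min
Wed: 8:29 AM–2:37 PM = 6 h 8 min; less 30 min break → 5 h 38 min
Thu: 10:45 AM–10:34 PM = 11 h 49 min; less 30 min break → 11 h 19 min
Fri: 9:46 AM–7:40 PM = 9 h 54 min; less 30 min break → 9 h 24 min
Sat: 9:54 AM–9:02 PM = 11 h 8 min; less 30 min break → 10 h 38 min
Total worked: 50 h 34 min = 50.57 h.
Threshold 44 h → overtime 6 h 34 min, regular 44 h 0 min.

Regular 44.00 hours, overtime 6.57 hours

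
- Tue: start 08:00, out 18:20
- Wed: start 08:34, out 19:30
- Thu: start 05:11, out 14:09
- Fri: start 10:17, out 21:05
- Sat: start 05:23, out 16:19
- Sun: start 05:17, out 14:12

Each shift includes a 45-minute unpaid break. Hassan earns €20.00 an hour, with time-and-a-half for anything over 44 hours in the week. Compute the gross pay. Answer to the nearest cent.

€1251.50

Tue: 08:00–18:20 = 10 h 20 min; less 45 min break → 9 h 35 min
Wed: 08:34–19:30 = 10 h 56 min; less 45 min break → 10 h 11 min
Thu: 05:11–14:09 = 8 h 58 min; less 45 min break → 8 h 13 min
Fri: 10:17–21:05 = 10 h 48 min; less 45 min break → 10 h 3 min
Sat: 05:23–16:19 = 10 h 56 min; less 45 min break → 10 h 11 min
Sun: 05:17–14:12 = 8 h 55 min; less 45 min break → 8 h 10 min
Total worked: 56 h 23 min = 3383 min.
Regular 44 h 0 min = 2640 min at €20.00/h; overtime 12 h 23 min = 743 min at €30.00/h.
Pay = (2640 × €20.00 + 743 × €30.00) ÷ 60 = €1251.50.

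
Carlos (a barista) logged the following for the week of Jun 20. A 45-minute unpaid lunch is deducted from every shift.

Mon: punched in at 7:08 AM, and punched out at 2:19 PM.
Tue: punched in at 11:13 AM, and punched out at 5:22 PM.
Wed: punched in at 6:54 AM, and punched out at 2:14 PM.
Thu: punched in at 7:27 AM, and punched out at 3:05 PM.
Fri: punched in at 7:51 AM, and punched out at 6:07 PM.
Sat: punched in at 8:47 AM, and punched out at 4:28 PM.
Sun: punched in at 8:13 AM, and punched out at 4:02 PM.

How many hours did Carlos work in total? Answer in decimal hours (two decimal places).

Mon: 7:08 AM–2:19 PM = 7 h 11 min; less 45 min break → 6 h 26 min
Tue: 11:13 AM–5:22 PM = 6 h 9 min; less 45 min break → 5 h 24 min
Wed: 6:54 AM–2:14 PM = 7 h 20 min; less 45 min break → 6 h 35 min
Thu: 7:27 AM–3:05 PM = 7 h 38 min; less 45 min break → 6 h 53 min
Fri: 7:51 AM–6:07 PM = 10 h 16 min; less 45 min break → 9 h 31 min
Sat: 8:47 AM–4:28 PM = 7 h 41 min; less 45 min break → 6 h 56 min
Sun: 8:13 AM–4:02 PM = 7 h 49 min; less 45 min break → 7 h 4 min
Total: 6 h 26 min + 5 h 24 min + 6 h 35 min + 6 h 53 min + 9 h 31 min + 6 h 56 min + 7 h 4 min = 48 h 49 min.

48.82 hours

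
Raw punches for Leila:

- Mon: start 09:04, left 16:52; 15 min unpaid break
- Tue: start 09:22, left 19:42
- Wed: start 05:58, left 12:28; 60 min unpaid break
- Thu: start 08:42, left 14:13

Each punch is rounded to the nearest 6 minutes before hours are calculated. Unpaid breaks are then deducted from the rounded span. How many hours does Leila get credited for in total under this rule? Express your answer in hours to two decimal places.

28.85 hours

Mon: in 09:04→09:06, out 16:52→16:54; 7 h 48 min − 15 min = 7 h 33 min
Tue: in 09:22→09:24, out 19:42→19:42; 10 h 18 min
Wed: in 05:58→06:00, out 12:28→12:30; 6 h 30 min − 60 min = 5 h 30 min
Thu: in 08:42→08:42, out 14:13→14:12; 5 h 30 min
Total credited: 28 h 51 min.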